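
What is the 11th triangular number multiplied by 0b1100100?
Convert the 11th triangular number (triangular index) → 11×12/2 = 66 (decimal)
Convert 0b1100100 (binary) → 64 + 32 + 4 = 100 (decimal)
Compute 66 × 100 = 6600
6600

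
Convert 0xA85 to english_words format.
Convert 0xA85 (hexadecimal) → 10×256 + 8×16 + 5 = 2693 (decimal)
Convert 2693 (decimal) → 2693 = 2×1000 + 6×100 + 93 → two thousand six hundred ninety-three (English words)
two thousand six hundred ninety-three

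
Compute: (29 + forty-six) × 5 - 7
Convert forty-six (English words) → 46 (decimal)
Expression in decimal: (29 + 46) × 5 - 7
Parentheses first: 29 + 46 = 75
Multiply: 75 × 5 = 375
Subtract: 375 - 7 = 368
368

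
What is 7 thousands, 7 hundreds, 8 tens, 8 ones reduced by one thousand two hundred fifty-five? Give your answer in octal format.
Convert 7 thousands, 7 hundreds, 8 tens, 8 ones (place-value notation) → 7×1000 + 7×100 + 8×10 + 8 = 7788 (decimal)
Convert one thousand two hundred fifty-five (English words) → 1×1000 + 2×100 + 55 = 1255 (decimal)
Compute 7788 - 1255 = 6533
Convert 6533 (decimal) → 6533 = 1×4096 + 4×512 + 6×64 + 5 → 0o14605 (octal)
0o14605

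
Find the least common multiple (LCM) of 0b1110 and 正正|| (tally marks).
Convert 0b1110 (binary) → 8 + 4 + 2 = 14 (decimal)
Convert 正正|| (tally marks) → 5 + 5 + 2 = 12 (decimal)
Compute lcm(14, 12) = 84
84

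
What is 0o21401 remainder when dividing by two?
Convert 0o21401 (octal) → 2×4096 + 1×512 + 4×64 + 1 = 8961 (decimal)
Convert two (English words) → 2 (decimal)
Compute 8961 mod 2 = 1
1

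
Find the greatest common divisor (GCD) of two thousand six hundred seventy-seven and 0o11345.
Convert two thousand six hundred seventy-seven (English words) → 2×1000 + 6×100 + 77 = 2677 (decimal)
Convert 0o11345 (octal) → 1×4096 + 1×512 + 3×64 + 4×8 + 5 = 4837 (decimal)
Compute gcd(2677, 4837) = 1
1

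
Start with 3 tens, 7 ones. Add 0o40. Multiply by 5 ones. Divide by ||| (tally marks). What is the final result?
Convert 3 tens, 7 ones (place-value notation) → 3×10 + 7 = 37 (decimal)
Start: 37
Convert 0o40 (octal) → 4×8 = 32 (decimal)
37 + 32 = 69
Convert 5 ones (place-value notation) → 5 (decimal)
69 × 5 = 345
Convert ||| (tally marks) → 3 (decimal)
345 ÷ 3 = 115
115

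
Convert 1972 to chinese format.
Convert 1972 (decimal) → 1972 = 1×1000 + 9×100 + 7×10 + 2 → 一千九百七十二 (Chinese numeral)
一千九百七十二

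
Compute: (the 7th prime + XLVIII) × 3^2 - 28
Convert the 7th prime (prime index) → 17 (decimal)
Convert XLVIII (Roman numeral) → 40 + 5 + 1 + 1 + 1 = 48 (decimal)
Convert 3^2 (power) → 9 (decimal)
Expression in decimal: (17 + 48) × 9 - 28
Parentheses first: 17 + 48 = 65
Multiply: 65 × 9 = 585
Subtract: 585 - 28 = 557
557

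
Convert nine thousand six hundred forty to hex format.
Convert nine thousand six hundred forty (English words) → 9×1000 + 6×100 + 40 = 9640 (decimal)
Convert 9640 (decimal) → 9640 = 2×4096 + 5×256 + 10×16 + 8 → 0x25A8 (hexadecimal)
0x25A8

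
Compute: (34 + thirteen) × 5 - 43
Convert thirteen (English words) → 13 (decimal)
Expression in decimal: (34 + 13) × 5 - 43
Parentheses first: 34 + 13 = 47
Multiply: 47 × 5 = 235
Subtract: 235 - 43 = 192
192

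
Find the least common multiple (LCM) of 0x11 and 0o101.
Convert 0x11 (hexadecimal) → 1×16 + 1 = 17 (decimal)
Convert 0o101 (octal) → 1×64 + 1 = 65 (decimal)
Compute lcm(17, 65) = 1105
1105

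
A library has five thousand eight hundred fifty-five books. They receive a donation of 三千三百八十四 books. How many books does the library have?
Convert five thousand eight hundred fifty-five (English words) → 5×1000 + 8×100 + 55 = 5855 (decimal)
Convert 三千三百八十四 (Chinese numeral) → 3×1000 + 3×100 + 8×10 + 4 = 3384 (decimal)
Compute 5855 + 3384 = 9239
9239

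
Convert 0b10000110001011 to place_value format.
Convert 0b10000110001011 (binary) → 8192 + 256 + 128 + 8 + 2 + 1 = 8587 (decimal)
Convert 8587 (decimal) → 8587 = 8×1000 + 5×100 + 8×10 + 7 → 8 thousands, 5 hundreds, 8 tens, 7 ones (place-value notation)
8 thousands, 5 hundreds, 8 tens, 7 ones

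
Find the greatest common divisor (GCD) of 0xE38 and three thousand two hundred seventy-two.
Convert 0xE38 (hexadecimal) → 14×256 + 3×16 + 8 = 3640 (decimal)
Convert three thousand two hundred seventy-two (English words) → 3×1000 + 2×100 + 72 = 3272 (decimal)
Compute gcd(3640, 3272) = 8
8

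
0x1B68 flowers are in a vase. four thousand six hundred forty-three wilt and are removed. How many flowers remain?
Convert 0x1B68 (hexadecimal) → 1×4096 + 11×256 + 6×16 + 8 = 7016 (decimal)
Convert four thousand six hundred forty-three (English words) → 4×1000 + 6×100 + 43 = 4643 (decimal)
Compute 7016 - 4643 = 2373
2373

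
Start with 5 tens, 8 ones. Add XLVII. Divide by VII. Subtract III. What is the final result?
Convert 5 tens, 8 ones (place-value notation) → 5×10 + 8 = 58 (decimal)
Start: 58
Convert XLVII (Roman numeral) → 40 + 5 + 1 + 1 = 47 (decimal)
58 + 47 = 105
Convert VII (Roman numeral) → 5 + 1 + 1 = 7 (decimal)
105 ÷ 7 = 15
Convert III (Roman numeral) → 1 + 1 + 1 = 3 (decimal)
15 - 3 = 12
12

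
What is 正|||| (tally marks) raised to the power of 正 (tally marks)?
Convert 正|||| (tally marks) → 5 + 4 = 9 (decimal)
Convert 正 (tally marks) → 5 (decimal)
Compute 9 ^ 5 = 59049
59049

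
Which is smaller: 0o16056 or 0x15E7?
Convert 0o16056 (octal) → 1×4096 + 6×512 + 5×8 + 6 = 7214 (decimal)
Convert 0x15E7 (hexadecimal) → 1×4096 + 5×256 + 14×16 + 7 = 5607 (decimal)
Compare 7214 vs 5607: smaller = 5607
5607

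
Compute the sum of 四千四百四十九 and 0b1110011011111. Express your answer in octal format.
Convert 四千四百四十九 (Chinese numeral) → 4×1000 + 4×100 + 4×10 + 9 = 4449 (decimal)
Convert 0b1110011011111 (binary) → 4096 + 2048 + 1024 + 128 + 64 + 16 + 8 + 4 + 2 + 1 = 7391 (decimal)
Compute 4449 + 7391 = 11840
Convert 11840 (decimal) → 11840 = 2×4096 + 7×512 + 1×64 → 0o27100 (octal)
0o27100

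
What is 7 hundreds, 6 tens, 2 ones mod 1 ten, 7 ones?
Convert 7 hundreds, 6 tens, 2 ones (place-value notation) → 7×100 + 6×10 + 2 = 762 (decimal)
Convert 1 ten, 7 ones (place-value notation) → 1×10 + 7 = 17 (decimal)
Compute 762 mod 17 = 14
14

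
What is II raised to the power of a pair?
Convert II (Roman numeral) → 1 + 1 = 2 (decimal)
Convert a pair (colloquial) → 2 (decimal)
Compute 2 ^ 2 = 4
4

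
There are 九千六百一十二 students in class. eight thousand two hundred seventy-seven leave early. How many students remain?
Convert 九千六百一十二 (Chinese numeral) → 9×1000 + 6×100 + 1×10 + 2 = 9612 (decimal)
Convert eight thousand two hundred seventy-seven (English words) → 8×1000 + 2×100 + 77 = 8277 (decimal)
Compute 9612 - 8277 = 1335
1335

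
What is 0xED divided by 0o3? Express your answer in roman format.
Convert 0xED (hexadecimal) → 14×16 + 13 = 237 (decimal)
Convert 0o3 (octal) → 3 (decimal)
Compute 237 ÷ 3 = 79
Convert 79 (decimal) → 79 = 50 + 10 + 10 + 9 → LXXIX (Roman numeral)
LXXIX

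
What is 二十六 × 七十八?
Convert 二十六 (Chinese numeral) → 2×10 + 6 = 26 (decimal)
Convert 七十八 (Chinese numeral) → 7×10 + 8 = 78 (decimal)
Compute 26 × 78 = 2028
2028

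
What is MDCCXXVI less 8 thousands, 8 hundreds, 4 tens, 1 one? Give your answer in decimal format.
Convert MDCCXXVI (Roman numeral) → 1000 + 500 + 100 + 100 + 10 + 10 + 5 + 1 = 1726 (decimal)
Convert 8 thousands, 8 hundreds, 4 tens, 1 one (place-value notation) → 8×1000 + 8×100 + 4×10 + 1 = 8841 (decimal)
Compute 1726 - 8841 = -7115
-7115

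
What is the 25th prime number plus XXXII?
The 25th prime number = 97
Convert XXXII (Roman numeral) → 10 + 10 + 10 + 1 + 1 = 32 (decimal)
Compute 97 + 32 = 129
129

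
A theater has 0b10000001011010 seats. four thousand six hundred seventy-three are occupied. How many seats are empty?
Convert 0b10000001011010 (binary) → 8192 + 64 + 16 + 8 + 2 = 8282 (decimal)
Convert four thousand six hundred seventy-three (English words) → 4×1000 + 6×100 + 73 = 4673 (decimal)
Compute 8282 - 4673 = 3609
3609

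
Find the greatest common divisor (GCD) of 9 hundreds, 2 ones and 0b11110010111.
Convert 9 hundreds, 2 ones (place-value notation) → 9×100 + 2 = 902 (decimal)
Convert 0b11110010111 (binary) → 1024 + 512 + 256 + 128 + 16 + 4 + 2 + 1 = 1943 (decimal)
Compute gcd(902, 1943) = 1
1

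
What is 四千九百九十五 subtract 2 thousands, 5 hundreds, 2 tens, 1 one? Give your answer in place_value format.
Convert 四千九百九十五 (Chinese numeral) → 4×1000 + 9×100 + 9×10 + 5 = 4995 (decimal)
Convert 2 thousands, 5 hundreds, 2 tens, 1 one (place-value notation) → 2×1000 + 5×100 + 2×10 + 1 = 2521 (decimal)
Compute 4995 - 2521 = 2474
Convert 2474 (decimal) → 2474 = 2×1000 + 4×100 + 7×10 + 4 → 2 thousands, 4 hundreds, 7 tens, 4 ones (place-value notation)
2 thousands, 4 hundreds, 7 tens, 4 ones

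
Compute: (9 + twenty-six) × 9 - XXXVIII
Convert twenty-six (English words) → 26 (decimal)
Convert XXXVIII (Roman numeral) → 10 + 10 + 10 + 5 + 1 + 1 + 1 = 38 (decimal)
Expression in decimal: (9 + 26) × 9 - 38
Parentheses first: 9 + 26 = 35
Multiply: 35 × 9 = 315
Subtract: 315 - 38 = 277
277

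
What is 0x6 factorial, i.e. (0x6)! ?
Convert 0x6 (hexadecimal) → 6 (decimal)
Compute 6! = 720
720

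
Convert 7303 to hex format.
Convert 7303 (decimal) → 7303 = 1×4096 + 12×256 + 8×16 + 7 → 0x1C87 (hexadecimal)
0x1C87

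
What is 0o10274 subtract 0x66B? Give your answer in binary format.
Convert 0o10274 (octal) → 1×4096 + 2×64 + 7×8 + 4 = 4284 (decimal)
Convert 0x66B (hexadecimal) → 6×256 + 6×16 + 11 = 1643 (decimal)
Compute 4284 - 1643 = 2641
Convert 2641 (decimal) → 2641 = 2048 + 512 + 64 + 16 + 1 → 0b101001010001 (binary)
0b101001010001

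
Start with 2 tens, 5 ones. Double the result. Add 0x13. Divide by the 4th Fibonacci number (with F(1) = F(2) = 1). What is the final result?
Convert 2 tens, 5 ones (place-value notation) → 2×10 + 5 = 25 (decimal)
Start: 25
25 × 2 = 50
Convert 0x13 (hexadecimal) → 1×16 + 3 = 19 (decimal)
50 + 19 = 69
Convert the 4th Fibonacci number (with F(1) = F(2) = 1) (Fibonacci index) → 1, 1, 2, 3 → 3 (decimal)
69 ÷ 3 = 23
23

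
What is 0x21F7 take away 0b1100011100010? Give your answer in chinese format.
Convert 0x21F7 (hexadecimal) → 2×4096 + 1×256 + 15×16 + 7 = 8695 (decimal)
Convert 0b1100011100010 (binary) → 4096 + 2048 + 128 + 64 + 32 + 2 = 6370 (decimal)
Compute 8695 - 6370 = 2325
Convert 2325 (decimal) → 2325 = 2×1000 + 3×100 + 2×10 + 5 → 二千三百二十五 (Chinese numeral)
二千三百二十五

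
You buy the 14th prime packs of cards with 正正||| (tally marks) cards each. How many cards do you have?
Convert 正正||| (tally marks) → 5 + 5 + 3 = 13 (decimal)
Convert the 14th prime (prime index) → 43 (decimal)
Compute 13 × 43 = 559
559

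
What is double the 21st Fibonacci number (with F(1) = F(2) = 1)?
The 21st Fibonacci number (with F(1) = F(2) = 1) = 10946
Compute 10946 × 2 = 21892
21892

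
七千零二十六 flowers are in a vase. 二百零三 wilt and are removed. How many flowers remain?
Convert 七千零二十六 (Chinese numeral) → 7×1000 + 2×10 + 6 = 7026 (decimal)
Convert 二百零三 (Chinese numeral) → 2×100 + 3 = 203 (decimal)
Compute 7026 - 203 = 6823
6823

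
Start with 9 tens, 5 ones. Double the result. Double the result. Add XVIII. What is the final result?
Convert 9 tens, 5 ones (place-value notation) → 9×10 + 5 = 95 (decimal)
Start: 95
95 × 2 = 190
190 × 2 = 380
Convert XVIII (Roman numeral) → 10 + 5 + 1 + 1 + 1 = 18 (decimal)
380 + 18 = 398
398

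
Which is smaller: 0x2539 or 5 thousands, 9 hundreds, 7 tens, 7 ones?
Convert 0x2539 (hexadecimal) → 2×4096 + 5×256 + 3×16 + 9 = 9529 (decimal)
Convert 5 thousands, 9 hundreds, 7 tens, 7 ones (place-value notation) → 5×1000 + 9×100 + 7×10 + 7 = 5977 (decimal)
Compare 9529 vs 5977: smaller = 5977
5977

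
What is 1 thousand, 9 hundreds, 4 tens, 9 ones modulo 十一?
Convert 1 thousand, 9 hundreds, 4 tens, 9 ones (place-value notation) → 1×1000 + 9×100 + 4×10 + 9 = 1949 (decimal)
Convert 十一 (Chinese numeral) → 1×10 + 1 = 11 (decimal)
Compute 1949 mod 11 = 2
2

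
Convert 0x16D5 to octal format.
Convert 0x16D5 (hexadecimal) → 1×4096 + 6×256 + 13×16 + 5 = 5845 (decimal)
Convert 5845 (decimal) → 5845 = 1×4096 + 3×512 + 3×64 + 2×8 + 5 → 0o13325 (octal)
0o13325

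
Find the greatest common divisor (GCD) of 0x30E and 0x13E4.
Convert 0x30E (hexadecimal) → 3×256 + 14 = 782 (decimal)
Convert 0x13E4 (hexadecimal) → 1×4096 + 3×256 + 14×16 + 4 = 5092 (decimal)
Compute gcd(782, 5092) = 2
2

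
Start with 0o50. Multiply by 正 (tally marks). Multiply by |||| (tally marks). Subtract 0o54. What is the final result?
Convert 0o50 (octal) → 5×8 = 40 (decimal)
Start: 40
Convert 正 (tally marks) → 5 (decimal)
40 × 5 = 200
Convert |||| (tally marks) → 4 (decimal)
200 × 4 = 800
Convert 0o54 (octal) → 5×8 + 4 = 44 (decimal)
800 - 44 = 756
756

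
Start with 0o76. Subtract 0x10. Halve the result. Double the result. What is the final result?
Convert 0o76 (octal) → 7×8 + 6 = 62 (decimal)
Start: 62
Convert 0x10 (hexadecimal) → 1×16 = 16 (decimal)
62 - 16 = 46
46 ÷ 2 = 23
23 × 2 = 46
46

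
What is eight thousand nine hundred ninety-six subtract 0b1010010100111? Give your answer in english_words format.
Convert eight thousand nine hundred ninety-six (English words) → 8×1000 + 9×100 + 96 = 8996 (decimal)
Convert 0b1010010100111 (binary) → 4096 + 1024 + 128 + 32 + 4 + 2 + 1 = 5287 (decimal)
Compute 8996 - 5287 = 3709
Convert 3709 (decimal) → 3709 = 3×1000 + 7×100 + 9 → three thousand seven hundred nine (English words)
three thousand seven hundred nine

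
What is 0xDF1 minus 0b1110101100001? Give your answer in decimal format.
Convert 0xDF1 (hexadecimal) → 13×256 + 15×16 + 1 = 3569 (decimal)
Convert 0b1110101100001 (binary) → 4096 + 2048 + 1024 + 256 + 64 + 32 + 1 = 7521 (decimal)
Compute 3569 - 7521 = -3952
-3952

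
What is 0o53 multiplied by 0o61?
Convert 0o53 (octal) → 5×8 + 3 = 43 (decimal)
Convert 0o61 (octal) → 6×8 + 1 = 49 (decimal)
Compute 43 × 49 = 2107
2107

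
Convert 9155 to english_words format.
Convert 9155 (decimal) → 9155 = 9×1000 + 1×100 + 55 → nine thousand one hundred fifty-five (English words)
nine thousand one hundred fifty-five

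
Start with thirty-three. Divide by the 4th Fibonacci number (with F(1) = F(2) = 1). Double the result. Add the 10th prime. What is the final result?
Convert thirty-three (English words) → 33 (decimal)
Start: 33
Convert the 4th Fibonacci number (with F(1) = F(2) = 1) (Fibonacci index) → 1, 1, 2, 3 → 3 (decimal)
33 ÷ 3 = 11
11 × 2 = 22
Convert the 10th prime (prime index) → 29 (decimal)
22 + 29 = 51
51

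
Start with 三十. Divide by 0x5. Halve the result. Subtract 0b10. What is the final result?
Convert 三十 (Chinese numeral) → 3×10 = 30 (decimal)
Start: 30
Convert 0x5 (hexadecimal) → 5 (decimal)
30 ÷ 5 = 6
6 ÷ 2 = 3
Convert 0b10 (binary) → 2 (decimal)
3 - 2 = 1
1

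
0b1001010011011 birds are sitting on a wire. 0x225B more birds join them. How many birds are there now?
Convert 0b1001010011011 (binary) → 4096 + 512 + 128 + 16 + 8 + 2 + 1 = 4763 (decimal)
Convert 0x225B (hexadecimal) → 2×4096 + 2×256 + 5×16 + 11 = 8795 (decimal)
Compute 4763 + 8795 = 13558
13558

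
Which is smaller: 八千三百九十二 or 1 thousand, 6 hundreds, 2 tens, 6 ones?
Convert 八千三百九十二 (Chinese numeral) → 8×1000 + 3×100 + 9×10 + 2 = 8392 (decimal)
Convert 1 thousand, 6 hundreds, 2 tens, 6 ones (place-value notation) → 1×1000 + 6×100 + 2×10 + 6 = 1626 (decimal)
Compare 8392 vs 1626: smaller = 1626
1626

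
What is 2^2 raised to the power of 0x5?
Convert 2^2 (power) → 4 (decimal)
Convert 0x5 (hexadecimal) → 5 (decimal)
Compute 4 ^ 5 = 1024
1024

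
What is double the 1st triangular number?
The 1st triangular number = 1×2/2 = 1
Compute 1 × 2 = 2
2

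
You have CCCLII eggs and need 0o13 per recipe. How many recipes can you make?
Convert CCCLII (Roman numeral) → 100 + 100 + 100 + 50 + 1 + 1 = 352 (decimal)
Convert 0o13 (octal) → 1×8 + 3 = 11 (decimal)
Compute 352 ÷ 11 = 32
32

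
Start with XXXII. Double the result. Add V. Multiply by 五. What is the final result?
Convert XXXII (Roman numeral) → 10 + 10 + 10 + 1 + 1 = 32 (decimal)
Start: 32
32 × 2 = 64
Convert V (Roman numeral) → 5 (decimal)
64 + 5 = 69
Convert 五 (Chinese numeral) → 5 (decimal)
69 × 5 = 345
345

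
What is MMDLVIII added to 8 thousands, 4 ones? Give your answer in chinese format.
Convert MMDLVIII (Roman numeral) → 1000 + 1000 + 500 + 50 + 5 + 1 + 1 + 1 = 2558 (decimal)
Convert 8 thousands, 4 ones (place-value notation) → 8×1000 + 4 = 8004 (decimal)
Compute 2558 + 8004 = 10562
Convert 10562 (decimal) → 10562 = 1×10000 + 5×100 + 6×10 + 2 → 一万零五百六十二 (Chinese numeral)
一万零五百六十二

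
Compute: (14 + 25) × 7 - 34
Parentheses first: 14 + 25 = 39
Multiply: 39 × 7 = 273
Subtract: 273 - 34 = 239
239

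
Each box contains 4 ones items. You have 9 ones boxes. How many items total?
Convert 4 ones (place-value notation) → 4 (decimal)
Convert 9 ones (place-value notation) → 9 (decimal)
Compute 4 × 9 = 36
36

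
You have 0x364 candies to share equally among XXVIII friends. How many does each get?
Convert 0x364 (hexadecimal) → 3×256 + 6×16 + 4 = 868 (decimal)
Convert XXVIII (Roman numeral) → 10 + 10 + 5 + 1 + 1 + 1 = 28 (decimal)
Compute 868 ÷ 28 = 31
31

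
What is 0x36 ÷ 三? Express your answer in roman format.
Convert 0x36 (hexadecimal) → 3×16 + 6 = 54 (decimal)
Convert 三 (Chinese numeral) → 3 (decimal)
Compute 54 ÷ 3 = 18
Convert 18 (decimal) → 18 = 10 + 5 + 1 + 1 + 1 → XVIII (Roman numeral)
XVIII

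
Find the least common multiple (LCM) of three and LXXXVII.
Convert three (English words) → 3 (decimal)
Convert LXXXVII (Roman numeral) → 50 + 10 + 10 + 10 + 5 + 1 + 1 = 87 (decimal)
Compute lcm(3, 87) = 87
87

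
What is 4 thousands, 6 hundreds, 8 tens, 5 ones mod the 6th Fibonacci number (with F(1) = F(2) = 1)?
Convert 4 thousands, 6 hundreds, 8 tens, 5 ones (place-value notation) → 4×1000 + 6×100 + 8×10 + 5 = 4685 (decimal)
Convert the 6th Fibonacci number (with F(1) = F(2) = 1) (Fibonacci index) → 1, 1, 2, 3, 5, 8 → 8 (decimal)
Compute 4685 mod 8 = 5
5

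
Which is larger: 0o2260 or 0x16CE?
Convert 0o2260 (octal) → 2×512 + 2×64 + 6×8 = 1200 (decimal)
Convert 0x16CE (hexadecimal) → 1×4096 + 6×256 + 12×16 + 14 = 5838 (decimal)
Compare 1200 vs 5838: larger = 5838
5838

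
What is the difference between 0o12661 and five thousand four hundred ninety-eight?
Convert 0o12661 (octal) → 1×4096 + 2×512 + 6×64 + 6×8 + 1 = 5553 (decimal)
Convert five thousand four hundred ninety-eight (English words) → 5×1000 + 4×100 + 98 = 5498 (decimal)
Difference: |5553 - 5498| = 55
55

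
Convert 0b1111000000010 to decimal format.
Convert 0b1111000000010 (binary) → 4096 + 2048 + 1024 + 512 + 2 = 7682 (decimal)
7682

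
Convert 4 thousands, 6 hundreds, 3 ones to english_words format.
Convert 4 thousands, 6 hundreds, 3 ones (place-value notation) → 4×1000 + 6×100 + 3 = 4603 (decimal)
Convert 4603 (decimal) → 4603 = 4×1000 + 6×100 + 3 → four thousand six hundred three (English words)
four thousand six hundred three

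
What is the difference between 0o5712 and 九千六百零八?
Convert 0o5712 (octal) → 5×512 + 7×64 + 1×8 + 2 = 3018 (decimal)
Convert 九千六百零八 (Chinese numeral) → 9×1000 + 6×100 + 8 = 9608 (decimal)
Difference: |3018 - 9608| = 6590
6590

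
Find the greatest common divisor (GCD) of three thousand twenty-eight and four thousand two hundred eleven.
Convert three thousand twenty-eight (English words) → 3×1000 + 28 = 3028 (decimal)
Convert four thousand two hundred eleven (English words) → 4×1000 + 2×100 + 11 = 4211 (decimal)
Compute gcd(3028, 4211) = 1
1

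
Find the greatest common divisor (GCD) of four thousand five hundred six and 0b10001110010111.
Convert four thousand five hundred six (English words) → 4×1000 + 5×100 + 6 = 4506 (decimal)
Convert 0b10001110010111 (binary) → 8192 + 512 + 256 + 128 + 16 + 4 + 2 + 1 = 9111 (decimal)
Compute gcd(4506, 9111) = 3
3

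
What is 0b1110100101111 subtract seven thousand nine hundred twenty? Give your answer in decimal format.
Convert 0b1110100101111 (binary) → 4096 + 2048 + 1024 + 256 + 32 + 8 + 4 + 2 + 1 = 7471 (decimal)
Convert seven thousand nine hundred twenty (English words) → 7×1000 + 9×100 + 20 = 7920 (decimal)
Compute 7471 - 7920 = -449
-449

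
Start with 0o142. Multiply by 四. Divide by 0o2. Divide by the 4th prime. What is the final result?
Convert 0o142 (octal) → 1×64 + 4×8 + 2 = 98 (decimal)
Start: 98
Convert 四 (Chinese numeral) → 4 (decimal)
98 × 4 = 392
Convert 0o2 (octal) → 2 (decimal)
392 ÷ 2 = 196
Convert the 4th prime (prime index) → 7 (decimal)
196 ÷ 7 = 28
28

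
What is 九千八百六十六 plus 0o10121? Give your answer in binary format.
Convert 九千八百六十六 (Chinese numeral) → 9×1000 + 8×100 + 6×10 + 6 = 9866 (decimal)
Convert 0o10121 (octal) → 1×4096 + 1×64 + 2×8 + 1 = 4177 (decimal)
Compute 9866 + 4177 = 14043
Convert 14043 (decimal) → 14043 = 8192 + 4096 + 1024 + 512 + 128 + 64 + 16 + 8 + 2 + 1 → 0b11011011011011 (binary)
0b11011011011011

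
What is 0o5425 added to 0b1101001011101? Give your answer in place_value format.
Convert 0o5425 (octal) → 5×512 + 4×64 + 2×8 + 5 = 2837 (decimal)
Convert 0b1101001011101 (binary) → 4096 + 2048 + 512 + 64 + 16 + 8 + 4 + 1 = 6749 (decimal)
Compute 2837 + 6749 = 9586
Convert 9586 (decimal) → 9586 = 9×1000 + 5×100 + 8×10 + 6 → 9 thousands, 5 hundreds, 8 tens, 6 ones (place-value notation)
9 thousands, 5 hundreds, 8 tens, 6 ones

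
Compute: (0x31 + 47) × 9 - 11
Convert 0x31 (hexadecimal) → 3×16 + 1 = 49 (decimal)
Expression in decimal: (49 + 47) × 9 - 11
Parentheses first: 49 + 47 = 96
Multiply: 96 × 9 = 864
Subtract: 864 - 11 = 853
853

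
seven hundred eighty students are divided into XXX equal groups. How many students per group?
Convert seven hundred eighty (English words) → 7×100 + 80 = 780 (decimal)
Convert XXX (Roman numeral) → 10 + 10 + 10 = 30 (decimal)
Compute 780 ÷ 30 = 26
26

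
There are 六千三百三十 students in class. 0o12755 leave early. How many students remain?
Convert 六千三百三十 (Chinese numeral) → 6×1000 + 3×100 + 3×10 = 6330 (decimal)
Convert 0o12755 (octal) → 1×4096 + 2×512 + 7×64 + 5×8 + 5 = 5613 (decimal)
Compute 6330 - 5613 = 717
717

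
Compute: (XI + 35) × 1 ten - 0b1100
Convert XI (Roman numeral) → 10 + 1 = 11 (decimal)
Convert 1 ten (place-value notation) → 1×10 = 10 (decimal)
Convert 0b1100 (binary) → 8 + 4 = 12 (decimal)
Expression in decimal: (11 + 35) × 10 - 12
Parentheses first: 11 + 35 = 46
Multiply: 46 × 10 = 460
Subtract: 460 - 12 = 448
448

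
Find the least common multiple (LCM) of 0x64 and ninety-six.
Convert 0x64 (hexadecimal) → 6×16 + 4 = 100 (decimal)
Convert ninety-six (English words) → 96 (decimal)
Compute lcm(100, 96) = 2400
2400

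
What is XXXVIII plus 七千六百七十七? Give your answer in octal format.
Convert XXXVIII (Roman numeral) → 10 + 10 + 10 + 5 + 1 + 1 + 1 = 38 (decimal)
Convert 七千六百七十七 (Chinese numeral) → 7×1000 + 6×100 + 7×10 + 7 = 7677 (decimal)
Compute 38 + 7677 = 7715
Convert 7715 (decimal) → 7715 = 1×4096 + 7×512 + 4×8 + 3 → 0o17043 (octal)
0o17043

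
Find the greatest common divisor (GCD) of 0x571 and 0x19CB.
Convert 0x571 (hexadecimal) → 5×256 + 7×16 + 1 = 1393 (decimal)
Convert 0x19CB (hexadecimal) → 1×4096 + 9×256 + 12×16 + 11 = 6603 (decimal)
Compute gcd(1393, 6603) = 1
1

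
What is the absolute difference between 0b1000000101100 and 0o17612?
Convert 0b1000000101100 (binary) → 4096 + 32 + 8 + 4 = 4140 (decimal)
Convert 0o17612 (octal) → 1×4096 + 7×512 + 6×64 + 1×8 + 2 = 8074 (decimal)
Compute |4140 - 8074| = 3934
3934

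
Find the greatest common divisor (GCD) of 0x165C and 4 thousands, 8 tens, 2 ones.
Convert 0x165C (hexadecimal) → 1×4096 + 6×256 + 5×16 + 12 = 5724 (decimal)
Convert 4 thousands, 8 tens, 2 ones (place-value notation) → 4×1000 + 8×10 + 2 = 4082 (decimal)
Compute gcd(5724, 4082) = 2
2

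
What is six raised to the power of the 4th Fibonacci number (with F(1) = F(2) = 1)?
Convert six (English words) → 6 (decimal)
Convert the 4th Fibonacci number (with F(1) = F(2) = 1) (Fibonacci index) → 1, 1, 2, 3 → 3 (decimal)
Compute 6 ^ 3 = 216
216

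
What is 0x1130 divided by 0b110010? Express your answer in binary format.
Convert 0x1130 (hexadecimal) → 1×4096 + 1×256 + 3×16 = 4400 (decimal)
Convert 0b110010 (binary) → 32 + 16 + 2 = 50 (decimal)
Compute 4400 ÷ 50 = 88
Convert 88 (decimal) → 88 = 64 + 16 + 8 → 0b1011000 (binary)
0b1011000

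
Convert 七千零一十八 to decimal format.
Convert 七千零一十八 (Chinese numeral) → 7×1000 + 1×10 + 8 = 7018 (decimal)
7018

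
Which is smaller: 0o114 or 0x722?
Convert 0o114 (octal) → 1×64 + 1×8 + 4 = 76 (decimal)
Convert 0x722 (hexadecimal) → 7×256 + 2×16 + 2 = 1826 (decimal)
Compare 76 vs 1826: smaller = 76
76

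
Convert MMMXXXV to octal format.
Convert MMMXXXV (Roman numeral) → 1000 + 1000 + 1000 + 10 + 10 + 10 + 5 = 3035 (decimal)
Convert 3035 (decimal) → 3035 = 5×512 + 7×64 + 3×8 + 3 → 0o5733 (octal)
0o5733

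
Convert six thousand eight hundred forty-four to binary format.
Convert six thousand eight hundred forty-four (English words) → 6×1000 + 8×100 + 44 = 6844 (decimal)
Convert 6844 (decimal) → 6844 = 4096 + 2048 + 512 + 128 + 32 + 16 + 8 + 4 → 0b1101010111100 (binary)
0b1101010111100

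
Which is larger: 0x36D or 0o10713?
Convert 0x36D (hexadecimal) → 3×256 + 6×16 + 13 = 877 (decimal)
Convert 0o10713 (octal) → 1×4096 + 7×64 + 1×8 + 3 = 4555 (decimal)
Compare 877 vs 4555: larger = 4555
4555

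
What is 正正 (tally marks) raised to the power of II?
Convert 正正 (tally marks) → 5 + 5 = 10 (decimal)
Convert II (Roman numeral) → 1 + 1 = 2 (decimal)
Compute 10 ^ 2 = 100
100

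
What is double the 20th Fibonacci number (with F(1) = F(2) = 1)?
The 20th Fibonacci number (with F(1) = F(2) = 1) = 6765
Compute 6765 × 2 = 13530
13530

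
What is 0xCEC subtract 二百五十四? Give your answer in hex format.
Convert 0xCEC (hexadecimal) → 12×256 + 14×16 + 12 = 3308 (decimal)
Convert 二百五十四 (Chinese numeral) → 2×100 + 5×10 + 4 = 254 (decimal)
Compute 3308 - 254 = 3054
Convert 3054 (decimal) → 3054 = 11×256 + 14×16 + 14 → 0xBEE (hexadecimal)
0xBEE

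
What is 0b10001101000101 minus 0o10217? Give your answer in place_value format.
Convert 0b10001101000101 (binary) → 8192 + 512 + 256 + 64 + 4 + 1 = 9029 (decimal)
Convert 0o10217 (octal) → 1×4096 + 2×64 + 1×8 + 7 = 4239 (decimal)
Compute 9029 - 4239 = 4790
Convert 4790 (decimal) → 4790 = 4×1000 + 7×100 + 9×10 → 4 thousands, 7 hundreds, 9 tens (place-value notation)
4 thousands, 7 hundreds, 9 tens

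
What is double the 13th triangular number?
The 13th triangular number = 13×14/2 = 91
Compute 91 × 2 = 182
182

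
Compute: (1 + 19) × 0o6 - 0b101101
Convert 0o6 (octal) → 6 (decimal)
Convert 0b101101 (binary) → 32 + 8 + 4 + 1 = 45 (decimal)
Expression in decimal: (1 + 19) × 6 - 45
Parentheses first: 1 + 19 = 20
Multiply: 20 × 6 = 120
Subtract: 120 - 45 = 75
75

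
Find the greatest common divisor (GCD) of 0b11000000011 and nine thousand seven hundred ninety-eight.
Convert 0b11000000011 (binary) → 1024 + 512 + 2 + 1 = 1539 (decimal)
Convert nine thousand seven hundred ninety-eight (English words) → 9×1000 + 7×100 + 98 = 9798 (decimal)
Compute gcd(1539, 9798) = 3
3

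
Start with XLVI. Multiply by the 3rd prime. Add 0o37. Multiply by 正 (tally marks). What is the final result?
Convert XLVI (Roman numeral) → 40 + 5 + 1 = 46 (decimal)
Start: 46
Convert the 3rd prime (prime index) → 5 (decimal)
46 × 5 = 230
Convert 0o37 (octal) → 3×8 + 7 = 31 (decimal)
230 + 31 = 261
Convert 正 (tally marks) → 5 (decimal)
261 × 5 = 1305
1305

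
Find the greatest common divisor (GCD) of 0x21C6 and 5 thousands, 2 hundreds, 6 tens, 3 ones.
Convert 0x21C6 (hexadecimal) → 2×4096 + 1×256 + 12×16 + 6 = 8646 (decimal)
Convert 5 thousands, 2 hundreds, 6 tens, 3 ones (place-value notation) → 5×1000 + 2×100 + 6×10 + 3 = 5263 (decimal)
Compute gcd(8646, 5263) = 1
1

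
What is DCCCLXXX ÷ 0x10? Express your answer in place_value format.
Convert DCCCLXXX (Roman numeral) → 500 + 100 + 100 + 100 + 50 + 10 + 10 + 10 = 880 (decimal)
Convert 0x10 (hexadecimal) → 1×16 = 16 (decimal)
Compute 880 ÷ 16 = 55
Convert 55 (decimal) → 55 = 5×10 + 5 → 5 tens, 5 ones (place-value notation)
5 tens, 5 ones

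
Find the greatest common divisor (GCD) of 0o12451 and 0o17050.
Convert 0o12451 (octal) → 1×4096 + 2×512 + 4×64 + 5×8 + 1 = 5417 (decimal)
Convert 0o17050 (octal) → 1×4096 + 7×512 + 5×8 = 7720 (decimal)
Compute gcd(5417, 7720) = 1
1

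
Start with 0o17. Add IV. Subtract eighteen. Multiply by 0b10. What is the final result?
Convert 0o17 (octal) → 1×8 + 7 = 15 (decimal)
Start: 15
Convert IV (Roman numeral) → 4 (decimal)
15 + 4 = 19
Convert eighteen (English words) → 18 (decimal)
19 - 18 = 1
Convert 0b10 (binary) → 2 (decimal)
1 × 2 = 2
2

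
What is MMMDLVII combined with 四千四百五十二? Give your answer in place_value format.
Convert MMMDLVII (Roman numeral) → 1000 + 1000 + 1000 + 500 + 50 + 5 + 1 + 1 = 3557 (decimal)
Convert 四千四百五十二 (Chinese numeral) → 4×1000 + 4×100 + 5×10 + 2 = 4452 (decimal)
Compute 3557 + 4452 = 8009
Convert 8009 (decimal) → 8009 = 8×1000 + 9 → 8 thousands, 9 ones (place-value notation)
8 thousands, 9 ones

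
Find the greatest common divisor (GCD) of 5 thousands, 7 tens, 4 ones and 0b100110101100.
Convert 5 thousands, 7 tens, 4 ones (place-value notation) → 5×1000 + 7×10 + 4 = 5074 (decimal)
Convert 0b100110101100 (binary) → 2048 + 256 + 128 + 32 + 8 + 4 = 2476 (decimal)
Compute gcd(5074, 2476) = 2
2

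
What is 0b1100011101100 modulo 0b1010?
Convert 0b1100011101100 (binary) → 4096 + 2048 + 128 + 64 + 32 + 8 + 4 = 6380 (decimal)
Convert 0b1010 (binary) → 8 + 2 = 10 (decimal)
Compute 6380 mod 10 = 0
0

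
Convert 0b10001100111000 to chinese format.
Convert 0b10001100111000 (binary) → 8192 + 512 + 256 + 32 + 16 + 8 = 9016 (decimal)
Convert 9016 (decimal) → 9016 = 9×1000 + 1×10 + 6 → 九千零一十六 (Chinese numeral)
九千零一十六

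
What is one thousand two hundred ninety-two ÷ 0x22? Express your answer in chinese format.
Convert one thousand two hundred ninety-two (English words) → 1×1000 + 2×100 + 92 = 1292 (decimal)
Convert 0x22 (hexadecimal) → 2×16 + 2 = 34 (decimal)
Compute 1292 ÷ 34 = 38
Convert 38 (decimal) → 38 = 3×10 + 8 → 三十八 (Chinese numeral)
三十八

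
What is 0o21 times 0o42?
Convert 0o21 (octal) → 2×8 + 1 = 17 (decimal)
Convert 0o42 (octal) → 4×8 + 2 = 34 (decimal)
Compute 17 × 34 = 578
578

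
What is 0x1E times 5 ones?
Convert 0x1E (hexadecimal) → 1×16 + 14 = 30 (decimal)
Convert 5 ones (place-value notation) → 5 (decimal)
Compute 30 × 5 = 150
150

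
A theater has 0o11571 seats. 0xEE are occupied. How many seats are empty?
Convert 0o11571 (octal) → 1×4096 + 1×512 + 5×64 + 7×8 + 1 = 4985 (decimal)
Convert 0xEE (hexadecimal) → 14×16 + 14 = 238 (decimal)
Compute 4985 - 238 = 4747
4747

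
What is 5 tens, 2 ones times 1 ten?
Convert 5 tens, 2 ones (place-value notation) → 5×10 + 2 = 52 (decimal)
Convert 1 ten (place-value notation) → 1×10 = 10 (decimal)
Compute 52 × 10 = 520
520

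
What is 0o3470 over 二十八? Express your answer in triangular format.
Convert 0o3470 (octal) → 3×512 + 4×64 + 7×8 = 1848 (decimal)
Convert 二十八 (Chinese numeral) → 2×10 + 8 = 28 (decimal)
Compute 1848 ÷ 28 = 66
Convert 66 (decimal) → 66 = 11×12/2 → the 11th triangular number (triangular index)
the 11th triangular number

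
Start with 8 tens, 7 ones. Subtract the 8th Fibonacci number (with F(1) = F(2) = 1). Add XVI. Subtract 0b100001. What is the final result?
Convert 8 tens, 7 ones (place-value notation) → 8×10 + 7 = 87 (decimal)
Start: 87
Convert the 8th Fibonacci number (with F(1) = F(2) = 1) (Fibonacci index) → 1, 1, 2, 3, 5, 8, 13, 21 → 21 (decimal)
87 - 21 = 66
Convert XVI (Roman numeral) → 10 + 5 + 1 = 16 (decimal)
66 + 16 = 82
Convert 0b100001 (binary) → 32 + 1 = 33 (decimal)
82 - 33 = 49
49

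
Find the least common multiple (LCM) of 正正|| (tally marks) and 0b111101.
Convert 正正|| (tally marks) → 5 + 5 + 2 = 12 (decimal)
Convert 0b111101 (binary) → 32 + 16 + 8 + 4 + 1 = 61 (decimal)
Compute lcm(12, 61) = 732
732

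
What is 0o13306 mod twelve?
Convert 0o13306 (octal) → 1×4096 + 3×512 + 3×64 + 6 = 5830 (decimal)
Convert twelve (English words) → 12 (decimal)
Compute 5830 mod 12 = 10
10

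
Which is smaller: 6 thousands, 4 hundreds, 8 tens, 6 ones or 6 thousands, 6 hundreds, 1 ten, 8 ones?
Convert 6 thousands, 4 hundreds, 8 tens, 6 ones (place-value notation) → 6×1000 + 4×100 + 8×10 + 6 = 6486 (decimal)
Convert 6 thousands, 6 hundreds, 1 ten, 8 ones (place-value notation) → 6×1000 + 6×100 + 1×10 + 8 = 6618 (decimal)
Compare 6486 vs 6618: smaller = 6486
6486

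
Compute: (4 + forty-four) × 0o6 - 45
Convert forty-four (English words) → 44 (decimal)
Convert 0o6 (octal) → 6 (decimal)
Expression in decimal: (4 + 44) × 6 - 45
Parentheses first: 4 + 44 = 48
Multiply: 48 × 6 = 288
Subtract: 288 - 45 = 243
243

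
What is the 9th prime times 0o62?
Convert the 9th prime (prime index) → 23 (decimal)
Convert 0o62 (octal) → 6×8 + 2 = 50 (decimal)
Compute 23 × 50 = 1150
1150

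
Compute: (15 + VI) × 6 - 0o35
Convert VI (Roman numeral) → 5 + 1 = 6 (decimal)
Convert 0o35 (octal) → 3×8 + 5 = 29 (decimal)
Expression in decimal: (15 + 6) × 6 - 29
Parentheses first: 15 + 6 = 21
Multiply: 21 × 6 = 126
Subtract: 126 - 29 = 97
97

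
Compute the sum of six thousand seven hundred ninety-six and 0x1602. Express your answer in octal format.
Convert six thousand seven hundred ninety-six (English words) → 6×1000 + 7×100 + 96 = 6796 (decimal)
Convert 0x1602 (hexadecimal) → 1×4096 + 6×256 + 2 = 5634 (decimal)
Compute 6796 + 5634 = 12430
Convert 12430 (decimal) → 12430 = 3×4096 + 2×64 + 1×8 + 6 → 0o30216 (octal)
0o30216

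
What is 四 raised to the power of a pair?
Convert 四 (Chinese numeral) → 4 (decimal)
Convert a pair (colloquial) → 2 (decimal)
Compute 4 ^ 2 = 16
16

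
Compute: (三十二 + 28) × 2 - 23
Convert 三十二 (Chinese numeral) → 3×10 + 2 = 32 (decimal)
Expression in decimal: (32 + 28) × 2 - 23
Parentheses first: 32 + 28 = 60
Multiply: 60 × 2 = 120
Subtract: 120 - 23 = 97
97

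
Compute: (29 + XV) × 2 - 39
Convert XV (Roman numeral) → 10 + 5 = 15 (decimal)
Expression in decimal: (29 + 15) × 2 - 39
Parentheses first: 29 + 15 = 44
Multiply: 44 × 2 = 88
Subtract: 88 - 39 = 49
49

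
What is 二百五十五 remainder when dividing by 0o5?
Convert 二百五十五 (Chinese numeral) → 2×100 + 5×10 + 5 = 255 (decimal)
Convert 0o5 (octal) → 5 (decimal)
Compute 255 mod 5 = 0
0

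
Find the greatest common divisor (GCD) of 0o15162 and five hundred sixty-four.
Convert 0o15162 (octal) → 1×4096 + 5×512 + 1×64 + 6×8 + 2 = 6770 (decimal)
Convert five hundred sixty-four (English words) → 5×100 + 64 = 564 (decimal)
Compute gcd(6770, 564) = 2
2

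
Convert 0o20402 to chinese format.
Convert 0o20402 (octal) → 2×4096 + 4×64 + 2 = 8450 (decimal)
Convert 8450 (decimal) → 8450 = 8×1000 + 4×100 + 5×10 → 八千四百五十 (Chinese numeral)
八千四百五十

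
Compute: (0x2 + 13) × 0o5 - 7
Convert 0x2 (hexadecimal) → 2 (decimal)
Convert 0o5 (octal) → 5 (decimal)
Expression in decimal: (2 + 13) × 5 - 7
Parentheses first: 2 + 13 = 15
Multiply: 15 × 5 = 75
Subtract: 75 - 7 = 68
68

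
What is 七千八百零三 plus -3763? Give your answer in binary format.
Convert 七千八百零三 (Chinese numeral) → 7×1000 + 8×100 + 3 = 7803 (decimal)
Compute 7803 + -3763 = 4040
Convert 4040 (decimal) → 4040 = 2048 + 1024 + 512 + 256 + 128 + 64 + 8 → 0b111111001000 (binary)
0b111111001000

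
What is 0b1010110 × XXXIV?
Convert 0b1010110 (binary) → 64 + 16 + 4 + 2 = 86 (decimal)
Convert XXXIV (Roman numeral) → 10 + 10 + 10 + 4 = 34 (decimal)
Compute 86 × 34 = 2924
2924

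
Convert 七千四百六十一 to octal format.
Convert 七千四百六十一 (Chinese numeral) → 7×1000 + 4×100 + 6×10 + 1 = 7461 (decimal)
Convert 7461 (decimal) → 7461 = 1×4096 + 6×512 + 4×64 + 4×8 + 5 → 0o16445 (octal)
0o16445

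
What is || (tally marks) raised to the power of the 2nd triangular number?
Convert || (tally marks) → 2 (decimal)
Convert the 2nd triangular number (triangular index) → 2×3/2 = 3 (decimal)
Compute 2 ^ 3 = 8
8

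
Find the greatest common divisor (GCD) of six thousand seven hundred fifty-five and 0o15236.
Convert six thousand seven hundred fifty-five (English words) → 6×1000 + 7×100 + 55 = 6755 (decimal)
Convert 0o15236 (octal) → 1×4096 + 5×512 + 2×64 + 3×8 + 6 = 6814 (decimal)
Compute gcd(6755, 6814) = 1
1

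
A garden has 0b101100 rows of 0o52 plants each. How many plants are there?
Convert 0o52 (octal) → 5×8 + 2 = 42 (decimal)
Convert 0b101100 (binary) → 32 + 8 + 4 = 44 (decimal)
Compute 42 × 44 = 1848
1848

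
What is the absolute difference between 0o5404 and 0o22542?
Convert 0o5404 (octal) → 5×512 + 4×64 + 4 = 2820 (decimal)
Convert 0o22542 (octal) → 2×4096 + 2×512 + 5×64 + 4×8 + 2 = 9570 (decimal)
Compute |2820 - 9570| = 6750
6750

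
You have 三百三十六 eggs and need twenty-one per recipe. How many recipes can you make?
Convert 三百三十六 (Chinese numeral) → 3×100 + 3×10 + 6 = 336 (decimal)
Convert twenty-one (English words) → 21 (decimal)
Compute 336 ÷ 21 = 16
16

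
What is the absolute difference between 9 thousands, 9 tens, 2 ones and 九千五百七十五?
Convert 9 thousands, 9 tens, 2 ones (place-value notation) → 9×1000 + 9×10 + 2 = 9092 (decimal)
Convert 九千五百七十五 (Chinese numeral) → 9×1000 + 5×100 + 7×10 + 5 = 9575 (decimal)
Compute |9092 - 9575| = 483
483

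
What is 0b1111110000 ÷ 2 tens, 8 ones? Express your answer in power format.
Convert 0b1111110000 (binary) → 512 + 256 + 128 + 64 + 32 + 16 = 1008 (decimal)
Convert 2 tens, 8 ones (place-value notation) → 2×10 + 8 = 28 (decimal)
Compute 1008 ÷ 28 = 36
Convert 36 (decimal) → 6^2 (power)
6^2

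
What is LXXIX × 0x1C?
Convert LXXIX (Roman numeral) → 50 + 10 + 10 + 9 = 79 (decimal)
Convert 0x1C (hexadecimal) → 1×16 + 12 = 28 (decimal)
Compute 79 × 28 = 2212
2212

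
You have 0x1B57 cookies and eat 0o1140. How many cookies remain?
Convert 0x1B57 (hexadecimal) → 1×4096 + 11×256 + 5×16 + 7 = 6999 (decimal)
Convert 0o1140 (octal) → 1×512 + 1×64 + 4×8 = 608 (decimal)
Compute 6999 - 608 = 6391
6391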